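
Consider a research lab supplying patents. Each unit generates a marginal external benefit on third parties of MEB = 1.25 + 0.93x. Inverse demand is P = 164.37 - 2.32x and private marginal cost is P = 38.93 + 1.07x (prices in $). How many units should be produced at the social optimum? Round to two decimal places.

x* = 51.50

Social marginal cost = private MC − MEB = 37.68 + 0.14x.
Set SMC = demand: 37.68 + 0.14x = 164.37 - 2.32x → x* = 51.5000.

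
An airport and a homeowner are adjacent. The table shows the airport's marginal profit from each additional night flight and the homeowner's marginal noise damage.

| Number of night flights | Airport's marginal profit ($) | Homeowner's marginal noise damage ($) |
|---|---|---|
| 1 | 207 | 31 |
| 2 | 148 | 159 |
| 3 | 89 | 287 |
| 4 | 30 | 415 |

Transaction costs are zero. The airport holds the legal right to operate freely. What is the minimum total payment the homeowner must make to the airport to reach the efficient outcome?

Left alone the airport would choose level 4 (marginal profit stays positive).
Efficient level: k* = 1 (marginal profit ≥ marginal noise damage through 1).
The homeowner must at least cover the airport's forgone profit from cutting 4→1: 148 + 89 + 30 = 267.

$267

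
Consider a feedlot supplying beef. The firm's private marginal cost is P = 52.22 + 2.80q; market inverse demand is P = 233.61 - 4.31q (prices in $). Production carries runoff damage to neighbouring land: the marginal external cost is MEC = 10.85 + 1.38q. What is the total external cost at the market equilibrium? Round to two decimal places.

Market equilibrium (private): 52.22 + 2.80q = 233.61 - 4.31q → q_m = 25.5120.
Total external cost = ∫₀^{q_m} (10.85 + 1.38q) dq = 10.85×25.5120 + ½×1.38×25.5120² = 725.9001.

$725.90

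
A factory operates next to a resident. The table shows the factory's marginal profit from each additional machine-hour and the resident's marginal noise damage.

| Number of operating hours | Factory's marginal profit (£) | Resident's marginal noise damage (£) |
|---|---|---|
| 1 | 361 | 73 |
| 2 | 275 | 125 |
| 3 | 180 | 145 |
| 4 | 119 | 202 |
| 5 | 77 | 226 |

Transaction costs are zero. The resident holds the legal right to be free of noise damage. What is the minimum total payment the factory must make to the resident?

Efficient level: marginal profit ≥ marginal noise damage through level 3, so k* = 3.
With the resident holding the right, the factory must at least compensate total damage at k*: 73 + 125 + 145 = 343.

£343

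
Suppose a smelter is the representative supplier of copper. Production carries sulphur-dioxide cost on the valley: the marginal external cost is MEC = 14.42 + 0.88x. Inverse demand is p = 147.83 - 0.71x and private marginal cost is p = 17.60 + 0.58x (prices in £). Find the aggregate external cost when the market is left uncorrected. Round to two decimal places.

£5940.06

Market equilibrium (private): 17.60 + 0.58x = 147.83 - 0.71x → x_m = 100.9535.
Total external cost = ∫₀^{x_m} (14.42 + 0.88x) dx = 14.42×100.9535 + ½×0.88×100.9535² = 5940.0575.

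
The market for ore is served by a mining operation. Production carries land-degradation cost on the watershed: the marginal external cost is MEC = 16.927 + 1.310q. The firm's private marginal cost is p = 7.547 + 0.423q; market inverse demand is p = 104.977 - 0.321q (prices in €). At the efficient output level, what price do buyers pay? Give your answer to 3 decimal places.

Social marginal cost = private MC + MEC = 24.474 + 1.733q.
Set SMC = demand: 24.474 + 1.733q = 104.977 - 0.321q → q* = 39.1933.
Consumer price on the demand curve at q*: 104.977 − 0.321×39.1933 = 92.3960.

P = €92.396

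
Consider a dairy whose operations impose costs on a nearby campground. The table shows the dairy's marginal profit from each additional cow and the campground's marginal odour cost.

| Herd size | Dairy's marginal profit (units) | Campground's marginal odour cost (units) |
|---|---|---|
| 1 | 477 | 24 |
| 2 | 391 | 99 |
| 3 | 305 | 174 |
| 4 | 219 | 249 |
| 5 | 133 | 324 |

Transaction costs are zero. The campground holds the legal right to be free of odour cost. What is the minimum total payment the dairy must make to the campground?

297

Efficient level: marginal profit ≥ marginal odour cost through level 3, so k* = 3.
With the campground holding the right, the dairy must at least compensate total damage at k*: 24 + 99 + 174 = 297.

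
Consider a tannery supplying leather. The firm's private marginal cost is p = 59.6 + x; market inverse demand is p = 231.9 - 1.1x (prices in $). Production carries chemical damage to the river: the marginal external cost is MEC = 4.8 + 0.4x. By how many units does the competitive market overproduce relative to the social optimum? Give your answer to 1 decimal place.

Market equilibrium (private): 59.6 + x = 231.9 - 1.1x → x_m = 82.0476.
Social marginal cost = private MC + MEC = 64.4 + 1.4x.
Set SMC = demand: 64.4 + 1.4x = 231.9 - 1.1x → x* = 67.0000.
Gap = |82.0476 − 67.0000| = 15.0476.

15.0 units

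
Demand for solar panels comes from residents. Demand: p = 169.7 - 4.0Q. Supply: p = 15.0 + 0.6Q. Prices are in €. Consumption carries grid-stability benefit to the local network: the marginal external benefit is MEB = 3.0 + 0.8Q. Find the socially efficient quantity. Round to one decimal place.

Q* = 41.5

Social marginal benefit = demand + MEB = 172.7 - 3.2Q.
Set SMB = MC: 172.7 - 3.2Q = 15.0 + 0.6Q → Q* = 41.5000.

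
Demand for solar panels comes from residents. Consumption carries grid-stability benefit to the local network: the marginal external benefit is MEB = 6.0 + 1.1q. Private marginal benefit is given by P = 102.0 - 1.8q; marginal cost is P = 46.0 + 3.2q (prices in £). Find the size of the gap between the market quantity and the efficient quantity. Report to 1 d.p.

Market equilibrium (private): 46.0 + 3.2q = 102.0 - 1.8q → q_m = 11.2000.
Social marginal benefit = demand + MEB = 108.0 - 0.7q.
Set SMB = MC: 108.0 - 0.7q = 46.0 + 3.2q → q* = 15.8974.
Gap = |11.2000 − 15.8974| = 4.6974.

4.7 units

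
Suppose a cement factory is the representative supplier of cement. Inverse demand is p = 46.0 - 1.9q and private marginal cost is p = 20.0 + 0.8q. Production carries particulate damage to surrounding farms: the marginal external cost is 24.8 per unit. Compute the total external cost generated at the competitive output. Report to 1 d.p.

Market equilibrium (private): 20.0 + 0.8q = 46.0 - 1.9q → q_m = 9.6296.
Total external cost = MEC × q_m = 24.8 × 9.6296 = 238.8141.

238.8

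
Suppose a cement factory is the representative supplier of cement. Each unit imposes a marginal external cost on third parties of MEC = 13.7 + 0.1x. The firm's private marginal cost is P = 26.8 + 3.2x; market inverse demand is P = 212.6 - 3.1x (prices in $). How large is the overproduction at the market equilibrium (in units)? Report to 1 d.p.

Market equilibrium (private): 26.8 + 3.2x = 212.6 - 3.1x → x_m = 29.4921.
Social marginal cost = private MC + MEC = 40.5 + 3.3x.
Set SMC = demand: 40.5 + 3.3x = 212.6 - 3.1x → x* = 26.8906.
Gap = |29.4921 − 26.8906| = 2.6015.

2.6 units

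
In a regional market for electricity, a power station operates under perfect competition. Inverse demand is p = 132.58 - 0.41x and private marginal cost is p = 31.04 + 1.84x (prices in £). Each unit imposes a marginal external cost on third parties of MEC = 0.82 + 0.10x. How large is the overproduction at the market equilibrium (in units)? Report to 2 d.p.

Market equilibrium (private): 31.04 + 1.84x = 132.58 - 0.41x → x_m = 45.1289.
Social marginal cost = private MC + MEC = 31.86 + 1.94x.
Set SMC = demand: 31.86 + 1.94x = 132.58 - 0.41x → x* = 42.8596.
Gap = |45.1289 − 42.8596| = 2.2693.

2.27 units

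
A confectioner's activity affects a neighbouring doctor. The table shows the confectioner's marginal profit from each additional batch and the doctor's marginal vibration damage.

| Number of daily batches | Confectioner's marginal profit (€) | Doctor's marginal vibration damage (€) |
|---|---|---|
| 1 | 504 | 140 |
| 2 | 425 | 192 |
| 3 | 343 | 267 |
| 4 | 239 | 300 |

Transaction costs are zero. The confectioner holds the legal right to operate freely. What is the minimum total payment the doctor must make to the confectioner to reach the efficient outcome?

€239

Left alone the confectioner would choose level 4 (marginal profit stays positive).
Efficient level: k* = 3 (marginal profit ≥ marginal vibration damage through 3).
The doctor must at least cover the confectioner's forgone profit from cutting 4→3: 239 = 239.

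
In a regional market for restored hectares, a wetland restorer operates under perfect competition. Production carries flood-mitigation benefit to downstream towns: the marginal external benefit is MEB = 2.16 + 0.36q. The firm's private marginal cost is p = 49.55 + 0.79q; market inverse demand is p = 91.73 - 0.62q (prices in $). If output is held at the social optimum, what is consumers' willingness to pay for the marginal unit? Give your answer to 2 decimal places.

Social marginal cost = private MC − MEB = 47.39 + 0.43q.
Set SMC = demand: 47.39 + 0.43q = 91.73 - 0.62q → q* = 42.2286.
Consumer price on the demand curve at q*: 91.73 − 0.62×42.2286 = 65.5483.

P = $65.55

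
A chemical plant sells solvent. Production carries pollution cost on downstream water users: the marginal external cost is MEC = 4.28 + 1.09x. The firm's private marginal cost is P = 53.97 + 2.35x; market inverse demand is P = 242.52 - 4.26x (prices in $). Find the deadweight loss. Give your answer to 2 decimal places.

DWL = $81.25

Market equilibrium (private): 53.97 + 2.35x = 242.52 - 4.26x → x_m = 28.5250.
Social marginal cost = private MC + MEC = 58.25 + 3.44x.
Set SMC = demand: 58.25 + 3.44x = 242.52 - 4.26x → x* = 23.9312.
The welfare-loss triangle has base |x_m − x*| and height MEC(x_m) (the vertical gap between SMC and demand is zero at x* and MEC at x_m).
DWL = ½ × 4.5938 × 35.3722 = 81.2464.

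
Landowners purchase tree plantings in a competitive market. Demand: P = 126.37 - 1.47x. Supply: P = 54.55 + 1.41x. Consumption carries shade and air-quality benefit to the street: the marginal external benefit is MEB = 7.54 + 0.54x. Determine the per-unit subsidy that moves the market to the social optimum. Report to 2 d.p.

subsidy = 25.85 per unit

Social marginal benefit = demand + MEB = 133.91 - 0.93x.
Set SMB = MC: 133.91 - 0.93x = 54.55 + 1.41x → x* = 33.9145.
The Pigouvian subsidy equals MEB at x*: 7.54 + 0.54×33.9145 = 25.8538.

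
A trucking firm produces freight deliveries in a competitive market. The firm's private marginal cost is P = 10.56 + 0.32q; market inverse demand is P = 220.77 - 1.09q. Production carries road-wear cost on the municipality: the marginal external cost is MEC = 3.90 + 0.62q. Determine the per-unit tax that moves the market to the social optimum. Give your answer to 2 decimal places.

Social marginal cost = private MC + MEC = 14.46 + 0.94q.
Set SMC = demand: 14.46 + 0.94q = 220.77 - 1.09q → q* = 101.6305.
The Pigouvian tax equals MEC at q*: 3.90 + 0.62×101.6305 = 66.9109.

tax = 66.91 per unit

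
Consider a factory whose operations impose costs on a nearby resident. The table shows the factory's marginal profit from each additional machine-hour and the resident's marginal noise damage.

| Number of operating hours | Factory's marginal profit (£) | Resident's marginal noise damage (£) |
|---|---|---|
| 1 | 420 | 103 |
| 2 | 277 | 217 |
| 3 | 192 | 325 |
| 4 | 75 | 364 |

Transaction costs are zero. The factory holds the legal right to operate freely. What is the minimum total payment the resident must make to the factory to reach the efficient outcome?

Left alone the factory would choose level 4 (marginal profit stays positive).
Efficient level: k* = 2 (marginal profit ≥ marginal noise damage through 2).
The resident must at least cover the factory's forgone profit from cutting 4→2: 192 + 75 = 267.

£267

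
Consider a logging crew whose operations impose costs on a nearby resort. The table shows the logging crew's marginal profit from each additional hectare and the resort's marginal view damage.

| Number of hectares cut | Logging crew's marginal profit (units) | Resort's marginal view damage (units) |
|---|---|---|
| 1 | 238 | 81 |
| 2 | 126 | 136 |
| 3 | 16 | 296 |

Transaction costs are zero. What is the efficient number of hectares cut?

1

Bargaining reaches the level where marginal profit last exceeds marginal view damage.
That holds through level 1 (238 ≥ 81) but not at 2 (126 < 136).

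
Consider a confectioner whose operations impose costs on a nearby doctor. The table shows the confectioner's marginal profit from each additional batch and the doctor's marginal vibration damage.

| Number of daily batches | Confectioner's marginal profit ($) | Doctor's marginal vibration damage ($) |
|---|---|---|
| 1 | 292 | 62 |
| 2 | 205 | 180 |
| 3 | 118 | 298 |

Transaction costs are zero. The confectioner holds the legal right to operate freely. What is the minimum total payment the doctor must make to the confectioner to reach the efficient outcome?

$118

Left alone the confectioner would choose level 3 (marginal profit stays positive).
Efficient level: k* = 2 (marginal profit ≥ marginal vibration damage through 2).
The doctor must at least cover the confectioner's forgone profit from cutting 3→2: 118 = 118.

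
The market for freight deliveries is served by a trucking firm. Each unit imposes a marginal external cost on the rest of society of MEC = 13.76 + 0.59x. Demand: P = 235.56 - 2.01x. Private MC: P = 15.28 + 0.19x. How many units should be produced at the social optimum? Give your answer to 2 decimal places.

Social marginal cost = private MC + MEC = 29.04 + 0.78x.
Set SMC = demand: 29.04 + 0.78x = 235.56 - 2.01x → x* = 74.0215.

x* = 74.02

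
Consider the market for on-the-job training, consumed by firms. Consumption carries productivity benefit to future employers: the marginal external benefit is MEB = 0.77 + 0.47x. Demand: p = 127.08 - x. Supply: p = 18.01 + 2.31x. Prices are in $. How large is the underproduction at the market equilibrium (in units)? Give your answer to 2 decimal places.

5.72 units

Market equilibrium (private): 18.01 + 2.31x = 127.08 - x → x_m = 32.9517.
Social marginal benefit = demand + MEB = 127.85 - 0.53x.
Set SMB = MC: 127.85 - 0.53x = 18.01 + 2.31x → x* = 38.6761.
Gap = |32.9517 − 38.6761| = 5.7244.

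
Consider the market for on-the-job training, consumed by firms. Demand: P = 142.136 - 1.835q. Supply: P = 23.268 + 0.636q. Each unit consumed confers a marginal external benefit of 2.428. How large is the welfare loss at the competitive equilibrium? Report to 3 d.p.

DWL = 1.193

Market equilibrium (private): 23.268 + 0.636q = 142.136 - 1.835q → q_m = 48.1052.
Social marginal benefit = demand + MEB = 144.564 - 1.835q.
Set SMB = MC: 144.564 - 1.835q = 23.268 + 0.636q → q* = 49.0878.
The loss is the area between SMB and MC from q* to q_m; with linear curves that's a triangle of height MEB(q_m).
DWL = ½ × 0.9826 × 2.4280 = 1.1929.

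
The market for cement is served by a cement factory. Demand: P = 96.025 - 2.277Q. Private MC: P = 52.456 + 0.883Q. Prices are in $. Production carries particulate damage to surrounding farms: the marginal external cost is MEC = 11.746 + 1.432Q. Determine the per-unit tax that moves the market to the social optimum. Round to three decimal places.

tax = $21.670 per unit

Social marginal cost = private MC + MEC = 64.202 + 2.315Q.
Set SMC = demand: 64.202 + 2.315Q = 96.025 - 2.277Q → Q* = 6.9301.
The Pigouvian tax equals MEC at Q*: 11.746 + 1.432×6.9301 = 21.6699.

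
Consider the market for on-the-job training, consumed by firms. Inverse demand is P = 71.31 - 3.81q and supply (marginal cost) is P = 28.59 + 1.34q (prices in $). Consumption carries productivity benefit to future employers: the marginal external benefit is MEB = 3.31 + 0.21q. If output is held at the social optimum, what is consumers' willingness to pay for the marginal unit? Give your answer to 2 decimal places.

P = $35.81

Social marginal benefit = demand + MEB = 74.62 - 3.60q.
Set SMB = MC: 74.62 - 3.60q = 28.59 + 1.34q → q* = 9.3178.
Consumer price on the demand curve at q*: 71.31 − 3.81×9.3178 = 35.8092.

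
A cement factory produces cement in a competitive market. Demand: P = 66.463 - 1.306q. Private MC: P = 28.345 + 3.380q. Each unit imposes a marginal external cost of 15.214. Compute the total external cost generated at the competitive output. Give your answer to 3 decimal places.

Market equilibrium (private): 28.345 + 3.380q = 66.463 - 1.306q → q_m = 8.1344.
Total external cost = MEC × q_m = 15.214 × 8.1344 = 123.7568.

123.757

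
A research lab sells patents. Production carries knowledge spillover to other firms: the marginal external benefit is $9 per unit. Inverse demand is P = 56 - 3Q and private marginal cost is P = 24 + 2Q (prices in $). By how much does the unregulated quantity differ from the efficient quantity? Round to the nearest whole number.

2 units

Market equilibrium (private): 24 + 2Q = 56 - 3Q → Q_m = 6.4000.
Social marginal cost = private MC − MEB = 15 + 2Q.
Set SMC = demand: 15 + 2Q = 56 - 3Q → Q* = 8.2000.
Gap = |6.4000 − 8.2000| = 1.8000.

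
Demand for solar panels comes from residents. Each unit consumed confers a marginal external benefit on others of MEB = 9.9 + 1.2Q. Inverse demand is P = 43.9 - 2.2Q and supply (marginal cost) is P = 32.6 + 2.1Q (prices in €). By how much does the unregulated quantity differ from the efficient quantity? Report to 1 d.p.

4.2 units

Market equilibrium (private): 32.6 + 2.1Q = 43.9 - 2.2Q → Q_m = 2.6279.
Social marginal benefit = demand + MEB = 53.8 - Q.
Set SMB = MC: 53.8 - Q = 32.6 + 2.1Q → Q* = 6.8387.
Gap = |2.6279 − 6.8387| = 4.2108.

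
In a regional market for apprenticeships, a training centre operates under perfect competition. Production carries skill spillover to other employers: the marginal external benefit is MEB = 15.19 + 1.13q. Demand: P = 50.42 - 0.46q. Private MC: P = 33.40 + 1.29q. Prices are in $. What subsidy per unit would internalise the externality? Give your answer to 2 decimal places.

subsidy = $73.90 per unit

Social marginal cost = private MC − MEB = 18.21 + 0.16q.
Set SMC = demand: 18.21 + 0.16q = 50.42 - 0.46q → q* = 51.9516.
The Pigouvian subsidy equals MEB at q*: 15.19 + 1.13×51.9516 = 73.8953.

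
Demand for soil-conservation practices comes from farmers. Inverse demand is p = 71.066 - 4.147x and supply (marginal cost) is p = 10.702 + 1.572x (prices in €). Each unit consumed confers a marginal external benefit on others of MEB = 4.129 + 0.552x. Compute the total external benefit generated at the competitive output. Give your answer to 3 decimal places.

€74.330

Market equilibrium (private): 10.702 + 1.572x = 71.066 - 4.147x → x_m = 10.5550.
Total external benefit = ∫₀^{x_m} (4.129 + 0.552x) dx = 4.129×10.5550 + ½×0.552×10.5550² = 74.3302.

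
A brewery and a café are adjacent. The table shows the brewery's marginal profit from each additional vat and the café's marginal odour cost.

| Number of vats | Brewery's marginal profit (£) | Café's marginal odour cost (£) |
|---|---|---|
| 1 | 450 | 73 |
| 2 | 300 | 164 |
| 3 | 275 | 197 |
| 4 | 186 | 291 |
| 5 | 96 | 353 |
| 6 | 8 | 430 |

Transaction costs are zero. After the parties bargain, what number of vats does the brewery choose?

3

Bargaining reaches the level where marginal profit last exceeds marginal odour cost.
That holds through level 3 (275 ≥ 197) but not at 4 (186 < 291).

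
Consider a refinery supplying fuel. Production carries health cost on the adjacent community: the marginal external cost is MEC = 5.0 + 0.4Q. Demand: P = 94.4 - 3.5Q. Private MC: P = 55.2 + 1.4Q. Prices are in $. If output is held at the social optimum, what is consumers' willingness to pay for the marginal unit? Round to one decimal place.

P = $71.8

Social marginal cost = private MC + MEC = 60.2 + 1.8Q.
Set SMC = demand: 60.2 + 1.8Q = 94.4 - 3.5Q → Q* = 6.4528.
Consumer price on the demand curve at Q*: 94.4 − 3.5×6.4528 = 71.8152.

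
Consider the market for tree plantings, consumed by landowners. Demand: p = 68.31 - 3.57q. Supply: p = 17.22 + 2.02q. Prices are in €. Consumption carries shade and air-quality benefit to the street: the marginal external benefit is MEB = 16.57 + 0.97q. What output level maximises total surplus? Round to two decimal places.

q* = 14.65

Social marginal benefit = demand + MEB = 84.88 - 2.60q.
Set SMB = MC: 84.88 - 2.60q = 17.22 + 2.02q → q* = 14.6450.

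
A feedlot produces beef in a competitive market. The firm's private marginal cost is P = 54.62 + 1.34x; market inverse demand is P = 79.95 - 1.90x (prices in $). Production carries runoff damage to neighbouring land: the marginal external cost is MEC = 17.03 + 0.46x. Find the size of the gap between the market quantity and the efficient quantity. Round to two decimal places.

5.57 units

Market equilibrium (private): 54.62 + 1.34x = 79.95 - 1.90x → x_m = 7.8179.
Social marginal cost = private MC + MEC = 71.65 + 1.80x.
Set SMC = demand: 71.65 + 1.80x = 79.95 - 1.90x → x* = 2.2432.
Gap = |7.8179 − 2.2432| = 5.5747.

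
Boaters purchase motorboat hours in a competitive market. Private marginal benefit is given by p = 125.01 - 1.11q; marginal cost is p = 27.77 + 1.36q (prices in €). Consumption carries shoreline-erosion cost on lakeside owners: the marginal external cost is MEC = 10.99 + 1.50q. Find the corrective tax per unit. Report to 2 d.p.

tax = €43.58 per unit

Social marginal benefit = demand − MEC = 114.02 - 2.61q.
Set SMB = MC: 114.02 - 2.61q = 27.77 + 1.36q → q* = 21.7254.
The Pigouvian tax equals MEC at q*: 10.99 + 1.50×21.7254 = 43.5781.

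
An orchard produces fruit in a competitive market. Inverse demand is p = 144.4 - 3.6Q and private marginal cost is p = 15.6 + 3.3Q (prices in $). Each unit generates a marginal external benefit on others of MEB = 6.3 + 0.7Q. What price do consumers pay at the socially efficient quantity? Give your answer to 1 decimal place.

Social marginal cost = private MC − MEB = 9.3 + 2.6Q.
Set SMC = demand: 9.3 + 2.6Q = 144.4 - 3.6Q → Q* = 21.7903.
Consumer price on the demand curve at Q*: 144.4 − 3.6×21.7903 = 65.9549.

P = $66.0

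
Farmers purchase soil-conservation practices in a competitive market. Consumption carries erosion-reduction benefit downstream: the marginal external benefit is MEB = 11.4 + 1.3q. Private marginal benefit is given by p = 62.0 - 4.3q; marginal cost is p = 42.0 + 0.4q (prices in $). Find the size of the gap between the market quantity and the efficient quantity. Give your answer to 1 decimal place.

Market equilibrium (private): 42.0 + 0.4q = 62.0 - 4.3q → q_m = 4.2553.
Social marginal benefit = demand + MEB = 73.4 - 3.0q.
Set SMB = MC: 73.4 - 3.0q = 42.0 + 0.4q → q* = 9.2353.
Gap = |4.2553 − 9.2353| = 4.9800.

5.0 units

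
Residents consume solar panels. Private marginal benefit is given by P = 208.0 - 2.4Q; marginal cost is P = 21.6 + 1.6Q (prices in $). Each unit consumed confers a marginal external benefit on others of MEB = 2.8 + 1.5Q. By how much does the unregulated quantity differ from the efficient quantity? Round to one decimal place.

Market equilibrium (private): 21.6 + 1.6Q = 208.0 - 2.4Q → Q_m = 46.6000.
Social marginal benefit = demand + MEB = 210.8 - 0.9Q.
Set SMB = MC: 210.8 - 0.9Q = 21.6 + 1.6Q → Q* = 75.6800.
Gap = |46.6000 − 75.6800| = 29.0800.

29.1 units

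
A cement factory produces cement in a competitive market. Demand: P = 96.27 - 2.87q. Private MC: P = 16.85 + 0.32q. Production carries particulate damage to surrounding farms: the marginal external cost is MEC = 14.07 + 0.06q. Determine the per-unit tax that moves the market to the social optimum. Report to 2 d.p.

Social marginal cost = private MC + MEC = 30.92 + 0.38q.
Set SMC = demand: 30.92 + 0.38q = 96.27 - 2.87q → q* = 20.1077.
The Pigouvian tax equals MEC at q*: 14.07 + 0.06×20.1077 = 15.2765.

tax = 15.28 per unit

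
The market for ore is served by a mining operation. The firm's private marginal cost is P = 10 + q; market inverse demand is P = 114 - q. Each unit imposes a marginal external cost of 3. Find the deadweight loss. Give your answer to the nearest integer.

DWL = 2

Market equilibrium (private): 10 + q = 114 - q → q_m = 52.0000.
Social marginal cost = private MC + MEC = 13 + q.
Set SMC = demand: 13 + q = 114 - q → q* = 50.5000.
Between q* and q_m the wedge SMC − demand runs linearly from 0 to MEC(q_m), so the loss is a triangle.
DWL = ½ × 1.5000 × 3.0000 = 2.2500.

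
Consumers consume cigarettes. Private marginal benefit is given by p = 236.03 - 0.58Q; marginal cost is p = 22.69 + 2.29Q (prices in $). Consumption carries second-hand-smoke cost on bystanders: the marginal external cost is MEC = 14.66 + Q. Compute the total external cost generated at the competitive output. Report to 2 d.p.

Market equilibrium (private): 22.69 + 2.29Q = 236.03 - 0.58Q → Q_m = 74.3345.
Total external cost = ∫₀^{Q_m} (14.66 + 1.00Q) dQ = 14.66×74.3345 + ½×1.00×74.3345² = 3852.5527.

$3852.55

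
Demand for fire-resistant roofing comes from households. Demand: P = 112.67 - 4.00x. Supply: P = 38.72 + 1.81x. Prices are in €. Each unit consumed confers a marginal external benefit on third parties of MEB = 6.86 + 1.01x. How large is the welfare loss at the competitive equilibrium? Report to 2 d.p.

Market equilibrium (private): 38.72 + 1.81x = 112.67 - 4.00x → x_m = 12.7281.
Social marginal benefit = demand + MEB = 119.53 - 2.99x.
Set SMB = MC: 119.53 - 2.99x = 38.72 + 1.81x → x* = 16.8354.
The loss is the area between SMB and MC from x* to x_m; with linear curves that's a triangle of height MEB(x_m).
DWL = ½ × 4.1073 × 19.7153 = 40.4883.

DWL = €40.49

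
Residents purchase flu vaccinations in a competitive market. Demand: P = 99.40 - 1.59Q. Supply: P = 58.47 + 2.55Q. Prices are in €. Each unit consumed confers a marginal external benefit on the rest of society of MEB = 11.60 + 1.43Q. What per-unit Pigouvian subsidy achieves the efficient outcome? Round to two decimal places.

subsidy = €39.32 per unit

Social marginal benefit = demand + MEB = 111.00 - 0.16Q.
Set SMB = MC: 111.00 - 0.16Q = 58.47 + 2.55Q → Q* = 19.3838.
The Pigouvian subsidy equals MEB at Q*: 11.60 + 1.43×19.3838 = 39.3188.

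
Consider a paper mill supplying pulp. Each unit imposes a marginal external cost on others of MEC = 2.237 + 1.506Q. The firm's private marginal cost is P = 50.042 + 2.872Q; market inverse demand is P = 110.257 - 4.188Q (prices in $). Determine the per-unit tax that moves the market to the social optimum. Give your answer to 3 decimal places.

tax = $12.430 per unit

Social marginal cost = private MC + MEC = 52.279 + 4.378Q.
Set SMC = demand: 52.279 + 4.378Q = 110.257 - 4.188Q → Q* = 6.7684.
The Pigouvian tax equals MEC at Q*: 2.237 + 1.506×6.7684 = 12.4302.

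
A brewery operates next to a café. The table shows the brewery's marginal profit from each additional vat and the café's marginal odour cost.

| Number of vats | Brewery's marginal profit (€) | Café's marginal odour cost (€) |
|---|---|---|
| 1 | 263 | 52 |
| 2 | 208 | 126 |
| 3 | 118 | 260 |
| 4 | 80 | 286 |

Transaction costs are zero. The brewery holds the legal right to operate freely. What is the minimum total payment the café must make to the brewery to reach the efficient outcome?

€198

Left alone the brewery would choose level 4 (marginal profit stays positive).
Efficient level: k* = 2 (marginal profit ≥ marginal odour cost through 2).
The café must at least cover the brewery's forgone profit from cutting 4→2: 118 + 80 = 198.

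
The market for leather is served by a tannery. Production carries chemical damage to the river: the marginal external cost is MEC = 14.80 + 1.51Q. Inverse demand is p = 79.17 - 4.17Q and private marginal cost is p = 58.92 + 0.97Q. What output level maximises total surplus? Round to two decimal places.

Social marginal cost = private MC + MEC = 73.72 + 2.48Q.
Set SMC = demand: 73.72 + 2.48Q = 79.17 - 4.17Q → Q* = 0.8195.

Q* = 0.82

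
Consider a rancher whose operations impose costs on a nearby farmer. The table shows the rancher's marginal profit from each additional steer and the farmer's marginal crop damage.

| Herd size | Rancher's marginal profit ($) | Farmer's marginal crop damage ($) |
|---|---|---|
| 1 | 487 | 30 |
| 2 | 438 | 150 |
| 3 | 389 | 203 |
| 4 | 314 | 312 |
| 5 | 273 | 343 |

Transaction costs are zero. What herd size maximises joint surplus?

4

Bargaining reaches the level where marginal profit last exceeds marginal crop damage.
That holds through level 4 (314 ≥ 312) but not at 5 (273 < 343).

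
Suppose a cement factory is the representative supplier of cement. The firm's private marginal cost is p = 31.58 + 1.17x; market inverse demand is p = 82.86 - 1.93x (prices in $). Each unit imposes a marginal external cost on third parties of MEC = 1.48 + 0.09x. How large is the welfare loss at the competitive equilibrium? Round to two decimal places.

Market equilibrium (private): 31.58 + 1.17x = 82.86 - 1.93x → x_m = 16.5419.
Social marginal cost = private MC + MEC = 33.06 + 1.26x.
Set SMC = demand: 33.06 + 1.26x = 82.86 - 1.93x → x* = 15.6113.
The welfare-loss triangle has base |x_m − x*| and height MEC(x_m) (the vertical gap between SMC and demand is zero at x* and MEC at x_m).
DWL = ½ × 0.9306 × 2.9688 = 1.3814.

DWL = $1.38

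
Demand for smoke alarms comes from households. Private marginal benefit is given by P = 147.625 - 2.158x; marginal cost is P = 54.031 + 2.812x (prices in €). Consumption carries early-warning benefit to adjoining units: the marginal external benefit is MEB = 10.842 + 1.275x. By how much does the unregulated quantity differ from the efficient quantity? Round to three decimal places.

Market equilibrium (private): 54.031 + 2.812x = 147.625 - 2.158x → x_m = 18.8318.
Social marginal benefit = demand + MEB = 158.467 - 0.883x.
Set SMB = MC: 158.467 - 0.883x = 54.031 + 2.812x → x* = 28.2641.
Gap = |18.8318 − 28.2641| = 9.4323.

9.432 units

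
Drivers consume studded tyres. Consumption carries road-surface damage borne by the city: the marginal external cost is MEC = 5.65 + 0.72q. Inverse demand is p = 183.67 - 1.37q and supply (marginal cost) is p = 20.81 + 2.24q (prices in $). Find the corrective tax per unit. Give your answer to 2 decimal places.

tax = $31.79 per unit

Social marginal benefit = demand − MEC = 178.02 - 2.09q.
Set SMB = MC: 178.02 - 2.09q = 20.81 + 2.24q → q* = 36.3072.
The Pigouvian tax equals MEC at q*: 5.65 + 0.72×36.3072 = 31.7912.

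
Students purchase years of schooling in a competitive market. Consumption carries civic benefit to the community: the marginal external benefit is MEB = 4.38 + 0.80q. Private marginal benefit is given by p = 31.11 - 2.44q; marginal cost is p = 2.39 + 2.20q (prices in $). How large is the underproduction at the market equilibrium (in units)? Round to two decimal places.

2.43 units

Market equilibrium (private): 2.39 + 2.20q = 31.11 - 2.44q → q_m = 6.1897.
Social marginal benefit = demand + MEB = 35.49 - 1.64q.
Set SMB = MC: 35.49 - 1.64q = 2.39 + 2.20q → q* = 8.6198.
Gap = |6.1897 − 8.6198| = 2.4301.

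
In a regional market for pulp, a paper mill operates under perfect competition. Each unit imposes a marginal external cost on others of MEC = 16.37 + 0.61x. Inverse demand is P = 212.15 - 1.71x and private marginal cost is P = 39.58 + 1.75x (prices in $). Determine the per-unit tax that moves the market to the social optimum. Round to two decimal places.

tax = $39.78 per unit

Social marginal cost = private MC + MEC = 55.95 + 2.36x.
Set SMC = demand: 55.95 + 2.36x = 212.15 - 1.71x → x* = 38.3784.
The Pigouvian tax equals MEC at x*: 16.37 + 0.61×38.3784 = 39.7808.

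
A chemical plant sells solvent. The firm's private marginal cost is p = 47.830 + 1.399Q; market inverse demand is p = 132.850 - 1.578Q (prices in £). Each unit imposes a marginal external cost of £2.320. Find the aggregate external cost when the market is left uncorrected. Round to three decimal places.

Market equilibrium (private): 47.830 + 1.399Q = 132.850 - 1.578Q → Q_m = 28.5590.
Total external cost = MEC × Q_m = 2.320 × 28.5590 = 66.2569.

£66.257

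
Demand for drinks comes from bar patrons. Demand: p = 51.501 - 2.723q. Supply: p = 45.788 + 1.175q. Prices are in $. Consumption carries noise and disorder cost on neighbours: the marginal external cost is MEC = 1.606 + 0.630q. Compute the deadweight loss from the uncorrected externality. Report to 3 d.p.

DWL = $0.706

Market equilibrium (private): 45.788 + 1.175q = 51.501 - 2.723q → q_m = 1.4656.
Social marginal benefit = demand − MEC = 49.895 - 3.353q.
Set SMB = MC: 49.895 - 3.353q = 45.788 + 1.175q → q* = 0.9070.
Height of the DWL triangle at q_m is MC(q_m) − SMB(q_m) = MEC(q_m) = 2.5293.
DWL = ½ × 0.5586 × 2.5293 = 0.7064.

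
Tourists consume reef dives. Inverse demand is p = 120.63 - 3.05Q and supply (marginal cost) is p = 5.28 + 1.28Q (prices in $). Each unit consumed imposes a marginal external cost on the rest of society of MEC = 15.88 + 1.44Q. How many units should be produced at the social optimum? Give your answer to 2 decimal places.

Q* = 17.24

Social marginal benefit = demand − MEC = 104.75 - 4.49Q.
Set SMB = MC: 104.75 - 4.49Q = 5.28 + 1.28Q → Q* = 17.2392.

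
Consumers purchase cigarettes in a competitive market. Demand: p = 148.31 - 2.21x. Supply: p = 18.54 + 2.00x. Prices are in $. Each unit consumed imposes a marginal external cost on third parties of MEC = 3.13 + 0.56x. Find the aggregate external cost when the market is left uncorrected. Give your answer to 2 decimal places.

Market equilibrium (private): 18.54 + 2.00x = 148.31 - 2.21x → x_m = 30.8242.
Total external cost = ∫₀^{x_m} (3.13 + 0.56x) dx = 3.13×30.8242 + ½×0.56×30.8242² = 362.5165.

$362.52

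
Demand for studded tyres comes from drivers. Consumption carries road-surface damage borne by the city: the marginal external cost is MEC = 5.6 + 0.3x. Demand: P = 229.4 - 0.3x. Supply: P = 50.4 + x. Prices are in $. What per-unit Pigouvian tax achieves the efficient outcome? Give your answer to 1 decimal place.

tax = $38.1 per unit

Social marginal benefit = demand − MEC = 223.8 - 0.6x.
Set SMB = MC: 223.8 - 0.6x = 50.4 + x → x* = 108.3750.
The Pigouvian tax equals MEC at x*: 5.6 + 0.3×108.3750 = 38.1125.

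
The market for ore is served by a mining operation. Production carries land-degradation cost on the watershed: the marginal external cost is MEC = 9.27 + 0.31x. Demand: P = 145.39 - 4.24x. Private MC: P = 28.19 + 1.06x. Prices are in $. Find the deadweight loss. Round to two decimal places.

DWL = $23.17

Market equilibrium (private): 28.19 + 1.06x = 145.39 - 4.24x → x_m = 22.1132.
Social marginal cost = private MC + MEC = 37.46 + 1.37x.
Set SMC = demand: 37.46 + 1.37x = 145.39 - 4.24x → x* = 19.2389.
Between x* and x_m the wedge SMC − demand runs linearly from 0 to MEC(x_m), so the loss is a triangle.
DWL = ½ × 2.8743 × 16.1251 = 23.1742.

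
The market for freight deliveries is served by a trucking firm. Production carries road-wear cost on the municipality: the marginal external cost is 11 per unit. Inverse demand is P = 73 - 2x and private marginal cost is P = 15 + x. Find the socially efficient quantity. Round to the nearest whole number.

Social marginal cost = private MC + MEC = 26 + x.
Set SMC = demand: 26 + x = 73 - 2x → x* = 15.6667.

x* = 16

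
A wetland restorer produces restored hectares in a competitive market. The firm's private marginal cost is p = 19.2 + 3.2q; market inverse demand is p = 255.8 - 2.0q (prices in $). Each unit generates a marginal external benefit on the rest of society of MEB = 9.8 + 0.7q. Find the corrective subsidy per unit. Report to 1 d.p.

Social marginal cost = private MC − MEB = 9.4 + 2.5q.
Set SMC = demand: 9.4 + 2.5q = 255.8 - 2.0q → q* = 54.7556.
The Pigouvian subsidy equals MEB at q*: 9.8 + 0.7×54.7556 = 48.1289.

subsidy = $48.1 per unit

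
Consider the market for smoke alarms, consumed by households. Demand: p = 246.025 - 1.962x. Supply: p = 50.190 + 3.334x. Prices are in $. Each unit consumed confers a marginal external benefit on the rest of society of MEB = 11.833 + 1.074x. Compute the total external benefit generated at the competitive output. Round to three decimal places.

Market equilibrium (private): 50.190 + 3.334x = 246.025 - 1.962x → x_m = 36.9779.
Total external benefit = ∫₀^{x_m} (11.833 + 1.074x) dx = 11.833×36.9779 + ½×1.074×36.9779² = 1171.8345.

$1171.835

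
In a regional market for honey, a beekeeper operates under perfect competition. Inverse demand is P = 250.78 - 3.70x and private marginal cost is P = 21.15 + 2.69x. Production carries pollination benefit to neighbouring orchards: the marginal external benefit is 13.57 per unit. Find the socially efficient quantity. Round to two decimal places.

Social marginal cost = private MC − MEB = 7.58 + 2.69x.
Set SMC = demand: 7.58 + 2.69x = 250.78 - 3.70x → x* = 38.0595.

x* = 38.06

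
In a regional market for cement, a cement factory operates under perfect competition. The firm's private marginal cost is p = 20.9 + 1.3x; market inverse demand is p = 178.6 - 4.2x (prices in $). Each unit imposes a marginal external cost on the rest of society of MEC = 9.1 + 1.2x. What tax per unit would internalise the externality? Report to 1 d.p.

Social marginal cost = private MC + MEC = 30.0 + 2.5x.
Set SMC = demand: 30.0 + 2.5x = 178.6 - 4.2x → x* = 22.1791.
The Pigouvian tax equals MEC at x*: 9.1 + 1.2×22.1791 = 35.7149.

tax = $35.7 per unit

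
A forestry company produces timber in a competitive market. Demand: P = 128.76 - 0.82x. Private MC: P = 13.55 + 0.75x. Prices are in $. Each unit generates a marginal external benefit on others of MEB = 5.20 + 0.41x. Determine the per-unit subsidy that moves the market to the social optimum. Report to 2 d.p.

Social marginal cost = private MC − MEB = 8.35 + 0.34x.
Set SMC = demand: 8.35 + 0.34x = 128.76 - 0.82x → x* = 103.8017.
The Pigouvian subsidy equals MEB at x*: 5.20 + 0.41×103.8017 = 47.7587.

subsidy = $47.76 per unit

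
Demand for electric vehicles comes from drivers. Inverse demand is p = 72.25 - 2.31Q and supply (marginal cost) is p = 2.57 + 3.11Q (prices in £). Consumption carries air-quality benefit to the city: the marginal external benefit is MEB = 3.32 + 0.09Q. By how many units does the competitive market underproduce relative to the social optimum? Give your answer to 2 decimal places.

0.84 units

Market equilibrium (private): 2.57 + 3.11Q = 72.25 - 2.31Q → Q_m = 12.8561.
Social marginal benefit = demand + MEB = 75.57 - 2.22Q.
Set SMB = MC: 75.57 - 2.22Q = 2.57 + 3.11Q → Q* = 13.6961.
Gap = |12.8561 − 13.6961| = 0.8400.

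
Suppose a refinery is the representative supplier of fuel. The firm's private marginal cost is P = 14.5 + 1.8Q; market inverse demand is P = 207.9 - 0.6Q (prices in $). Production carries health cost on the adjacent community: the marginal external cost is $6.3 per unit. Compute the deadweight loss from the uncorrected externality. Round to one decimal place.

Market equilibrium (private): 14.5 + 1.8Q = 207.9 - 0.6Q → Q_m = 80.5833.
Social marginal cost = private MC + MEC = 20.8 + 1.8Q.
Set SMC = demand: 20.8 + 1.8Q = 207.9 - 0.6Q → Q* = 77.9583.
Height of the DWL triangle at Q_m is SMC(Q_m) − demand(Q_m) = MEC(Q_m) = 6.3000.
DWL = ½ × 2.6250 × 6.3000 = 8.2688.

DWL = $8.3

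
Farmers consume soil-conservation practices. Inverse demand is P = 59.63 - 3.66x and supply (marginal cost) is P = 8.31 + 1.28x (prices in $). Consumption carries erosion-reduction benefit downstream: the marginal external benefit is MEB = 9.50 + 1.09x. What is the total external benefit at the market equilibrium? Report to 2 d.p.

$157.51

Market equilibrium (private): 8.31 + 1.28x = 59.63 - 3.66x → x_m = 10.3887.
Total external benefit = ∫₀^{x_m} (9.50 + 1.09x) dx = 9.50×10.3887 + ½×1.09×10.3887² = 157.5118.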